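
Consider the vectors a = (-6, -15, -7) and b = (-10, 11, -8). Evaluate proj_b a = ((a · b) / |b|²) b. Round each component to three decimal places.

a · b = (-6)·(-10) + (-15)·11 + (-7)·(-8) = 60 - 165 + 56 = -49
|b|² = 100 + 121 + 64 = 285
proj_b a = (-49/285) · (-10, 11, -8) ≈ (1.719, -1.891, 1.375)

(1.719, -1.891, 1.375)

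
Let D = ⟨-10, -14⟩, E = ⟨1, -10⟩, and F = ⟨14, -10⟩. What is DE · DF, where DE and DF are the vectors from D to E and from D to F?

280

DE = E − D = (11, 4)
DF = F − D = (24, 4)
DE · DF = 11·24 + 4·4 = 264 + 16 = 280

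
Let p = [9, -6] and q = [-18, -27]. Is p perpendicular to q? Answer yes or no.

p · q = 9·(-18) + (-6)·(-27) = -162 + 162 = 0
Zero, so the vectors are orthogonal.

yes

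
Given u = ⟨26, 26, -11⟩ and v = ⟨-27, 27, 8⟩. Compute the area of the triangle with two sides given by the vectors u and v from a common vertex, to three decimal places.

747.356

i: 26·8 - (-11)·27 = 208 - (-297) = 505
j: (-11)·(-27) - 26·8 = 297 - 208 = 89
k: 26·27 - 26·(-27) = 702 - (-702) = 1404
u × v = (505, 89, 1404)
|u × v| = √(505² + 89² + 1404²) = √2234162 ≈ 1494.7113
area = ½ · 1494.7113 ≈ 747.356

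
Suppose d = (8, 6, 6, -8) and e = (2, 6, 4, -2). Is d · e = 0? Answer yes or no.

d · e = 8·2 + 6·6 + 6·4 + (-8)·(-2) = 16 + 36 + 24 + 16 = 92
Nonzero, so the vectors are not orthogonal.

no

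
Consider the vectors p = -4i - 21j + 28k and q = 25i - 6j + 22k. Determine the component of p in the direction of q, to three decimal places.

18.973

p · q = (-4)·25 + (-21)·(-6) + 28·22 = -100 + 126 + 616 = 642
|q| = √(625 + 36 + 484) = √1145 ≈ 33.8378
comp_q p = 642 / √1145 ≈ 18.973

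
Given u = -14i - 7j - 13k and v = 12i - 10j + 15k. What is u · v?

u · v = (-14)·12 + (-7)·(-10) + (-13)·15 = -168 + 70 - 195 = -293

-293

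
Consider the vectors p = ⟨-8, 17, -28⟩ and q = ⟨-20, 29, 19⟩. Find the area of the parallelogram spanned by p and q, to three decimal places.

i: 17·19 - (-28)·29 = 323 - (-812) = 1135
j: (-28)·(-20) - (-8)·19 = 560 - (-152) = 712
k: (-8)·29 - 17·(-20) = -232 - (-340) = 108
p × q = (1135, 712, 108)
|p × q| = √(1135² + 712² + 108²) = √1806833 ≈ 1344.1849

1344.185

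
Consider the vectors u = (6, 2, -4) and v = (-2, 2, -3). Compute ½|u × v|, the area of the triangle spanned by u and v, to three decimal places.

i: 2·(-3) - (-4)·2 = -6 - (-8) = 2
j: (-4)·(-2) - 6·(-3) = 8 - (-18) = 26
k: 6·2 - 2·(-2) = 12 - (-4) = 16
u × v = (2, 26, 16)
|u × v| = √(2² + 26² + 16²) = √936 ≈ 30.5941
area = ½ · 30.5941 ≈ 15.297

15.297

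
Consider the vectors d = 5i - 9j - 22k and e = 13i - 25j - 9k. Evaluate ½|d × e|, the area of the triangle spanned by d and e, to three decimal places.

i: (-9)·(-9) - (-22)·(-25) = 81 - 550 = -469
j: (-22)·13 - 5·(-9) = -286 - (-45) = -241
k: 5·(-25) - (-9)·13 = -125 - (-117) = -8
d × e = (-469, -241, -8)
|d × e| = √((-469)² + (-241)² + (-8)²) = √278106 ≈ 527.3576
area = ½ · 527.3576 ≈ 263.679

263.679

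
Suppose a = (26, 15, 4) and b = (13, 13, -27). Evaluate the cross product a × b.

(-457, 754, 143)

i: 15·(-27) - 4·13 = -405 - 52 = -457
j: 4·13 - 26·(-27) = 52 - (-702) = 754
k: 26·13 - 15·13 = 338 - 195 = 143
a × b = (-457, 754, 143)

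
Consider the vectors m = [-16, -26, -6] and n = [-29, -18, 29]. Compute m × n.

(-862, 638, -466)

i: (-26)·29 - (-6)·(-18) = -754 - 108 = -862
j: (-6)·(-29) - (-16)·29 = 174 - (-464) = 638
k: (-16)·(-18) - (-26)·(-29) = 288 - 754 = -466
m × n = (-862, 638, -466)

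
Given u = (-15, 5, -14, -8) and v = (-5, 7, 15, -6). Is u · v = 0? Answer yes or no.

no

u · v = (-15)·(-5) + 5·7 + (-14)·15 + (-8)·(-6) = 75 + 35 - 210 + 48 = -52
Nonzero, so the vectors are not orthogonal.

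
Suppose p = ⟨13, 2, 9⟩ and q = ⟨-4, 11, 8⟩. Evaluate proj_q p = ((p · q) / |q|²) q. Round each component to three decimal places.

p · q = 13·(-4) + 2·11 + 9·8 = -52 + 22 + 72 = 42
|q|² = 16 + 121 + 64 = 201
proj_q p = (42/201) · (-4, 11, 8) ≈ (-0.836, 2.299, 1.672)

(-0.836, 2.299, 1.672)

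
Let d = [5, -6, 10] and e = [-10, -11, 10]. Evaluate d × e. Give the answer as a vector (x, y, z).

(50, -150, -115)

i: (-6)·10 - 10·(-11) = -60 - (-110) = 50
j: 10·(-10) - 5·10 = -100 - 50 = -150
k: 5·(-11) - (-6)·(-10) = -55 - 60 = -115
d × e = (50, -150, -115)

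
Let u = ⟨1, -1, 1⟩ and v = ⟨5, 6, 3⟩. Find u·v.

2

u · v = 1·5 + (-1)·6 + 1·3 = 5 - 6 + 3 = 2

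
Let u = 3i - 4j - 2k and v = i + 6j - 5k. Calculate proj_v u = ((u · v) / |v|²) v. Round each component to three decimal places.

(-0.177, -1.065, 0.887)

u · v = 3·1 + (-4)·6 + (-2)·(-5) = 3 - 24 + 10 = -11
|v|² = 1 + 36 + 25 = 62
proj_v u = (-11/62) · (1, 6, -5) ≈ (-0.177, -1.065, 0.887)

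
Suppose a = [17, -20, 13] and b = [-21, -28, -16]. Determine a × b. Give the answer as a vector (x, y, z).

i: (-20)·(-16) - 13·(-28) = 320 - (-364) = 684
j: 13·(-21) - 17·(-16) = -273 - (-272) = -1
k: 17·(-28) - (-20)·(-21) = -476 - 420 = -896
a × b = (684, -1, -896)

(684, -1, -896)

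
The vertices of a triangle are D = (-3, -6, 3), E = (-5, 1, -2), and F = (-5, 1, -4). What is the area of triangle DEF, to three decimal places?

7.280

DE = (-2, 7, -5),  DF = (-2, 7, -7)
i: 7·(-7) - (-5)·7 = -49 - (-35) = -14
j: (-5)·(-2) - (-2)·(-7) = 10 - 14 = -4
k: (-2)·7 - 7·(-2) = -14 - (-14) = 0
DE × DF = (-14, -4, 0)
|DE × DF| = √212 ≈ 14.5602
area = ½ · 14.5602 ≈ 7.280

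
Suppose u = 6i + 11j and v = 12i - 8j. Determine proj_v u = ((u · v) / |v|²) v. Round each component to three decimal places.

(-0.923, 0.615)

u · v = 6·12 + 11·(-8) = 72 - 88 = -16
|v|² = 144 + 64 = 208
proj_v u = (-16/208) · (12, -8) ≈ (-0.923, 0.615)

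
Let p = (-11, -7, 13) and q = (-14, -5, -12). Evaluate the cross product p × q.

(149, -314, -43)

i: (-7)·(-12) - 13·(-5) = 84 - (-65) = 149
j: 13·(-14) - (-11)·(-12) = -182 - 132 = -314
k: (-11)·(-5) - (-7)·(-14) = 55 - 98 = -43
p × q = (149, -314, -43)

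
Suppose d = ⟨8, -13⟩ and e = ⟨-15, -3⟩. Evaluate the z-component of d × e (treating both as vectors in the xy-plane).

8·(-3) - (-13)·(-15) = -24 - 195 = -219

-219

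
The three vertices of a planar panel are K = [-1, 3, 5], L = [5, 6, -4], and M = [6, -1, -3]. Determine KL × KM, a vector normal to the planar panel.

KL = (6, 3, -9)
KM = (7, -4, -8)
i: 3·(-8) - (-9)·(-4) = -24 - 36 = -60
j: (-9)·7 - 6·(-8) = -63 - (-48) = -15
k: 6·(-4) - 3·7 = -24 - 21 = -45
KL × KM = (-60, -15, -45)

(-60, -15, -45)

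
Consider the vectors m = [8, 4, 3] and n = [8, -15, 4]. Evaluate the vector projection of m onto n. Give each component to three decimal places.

(0.420, -0.787, 0.210)

m · n = 8·8 + 4·(-15) + 3·4 = 64 - 60 + 12 = 16
|n|² = 64 + 225 + 16 = 305
proj_n m = (16/305) · (8, -15, 4) ≈ (0.420, -0.787, 0.210)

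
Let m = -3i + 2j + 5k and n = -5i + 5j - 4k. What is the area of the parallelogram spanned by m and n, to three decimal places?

49.830

i: 2·(-4) - 5·5 = -8 - 25 = -33
j: 5·(-5) - (-3)·(-4) = -25 - 12 = -37
k: (-3)·5 - 2·(-5) = -15 - (-10) = -5
m × n = (-33, -37, -5)
|m × n| = √((-33)² + (-37)² + (-5)²) = √2483 ≈ 49.8297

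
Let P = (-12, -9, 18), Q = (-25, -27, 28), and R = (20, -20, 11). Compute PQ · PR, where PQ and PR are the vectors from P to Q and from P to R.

PQ = Q − P = (-13, -18, 10)
PR = R − P = (32, -11, -7)
PQ · PR = (-13)·32 + (-18)·(-11) + 10·(-7) = -416 + 198 - 70 = -288

-288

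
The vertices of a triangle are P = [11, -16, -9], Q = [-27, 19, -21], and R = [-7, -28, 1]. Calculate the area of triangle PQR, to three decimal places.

627.903

PQ = (-38, 35, -12),  PR = (-18, -12, 10)
i: 35·10 - (-12)·(-12) = 350 - 144 = 206
j: (-12)·(-18) - (-38)·10 = 216 - (-380) = 596
k: (-38)·(-12) - 35·(-18) = 456 - (-630) = 1086
PQ × PR = (206, 596, 1086)
|PQ × PR| = √1577048 ≈ 1255.8057
area = ½ · 1255.8057 ≈ 627.903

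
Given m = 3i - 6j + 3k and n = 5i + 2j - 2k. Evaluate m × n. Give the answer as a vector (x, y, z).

(6, 21, 36)

i: (-6)·(-2) - 3·2 = 12 - 6 = 6
j: 3·5 - 3·(-2) = 15 - (-6) = 21
k: 3·2 - (-6)·5 = 6 - (-30) = 36
m × n = (6, 21, 36)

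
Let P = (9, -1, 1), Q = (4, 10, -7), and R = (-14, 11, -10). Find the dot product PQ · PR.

335

PQ = Q − P = (-5, 11, -8)
PR = R − P = (-23, 12, -11)
PQ · PR = (-5)·(-23) + 11·12 + (-8)·(-11) = 115 + 132 + 88 = 335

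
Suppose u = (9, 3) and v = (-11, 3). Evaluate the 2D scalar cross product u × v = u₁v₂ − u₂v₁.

60

9·3 - 3·(-11) = 27 - (-33) = 60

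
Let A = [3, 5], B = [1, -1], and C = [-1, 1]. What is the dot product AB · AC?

AB = B − A = (-2, -6)
AC = C − A = (-4, -4)
AB · AC = (-2)·(-4) + (-6)·(-4) = 8 + 24 = 32

32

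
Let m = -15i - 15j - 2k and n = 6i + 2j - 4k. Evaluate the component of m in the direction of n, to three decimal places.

m · n = (-15)·6 + (-15)·2 + (-2)·(-4) = -90 - 30 + 8 = -112
|n| = √(36 + 4 + 16) = √56 ≈ 7.4833
comp_n m = -112 / √56 ≈ -14.967

-14.967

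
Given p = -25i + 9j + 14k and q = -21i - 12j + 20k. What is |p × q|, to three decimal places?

634.556

i: 9·20 - 14·(-12) = 180 - (-168) = 348
j: 14·(-21) - (-25)·20 = -294 - (-500) = 206
k: (-25)·(-12) - 9·(-21) = 300 - (-189) = 489
p × q = (348, 206, 489)
|p × q| = √(348² + 206² + 489²) = √402661 ≈ 634.5558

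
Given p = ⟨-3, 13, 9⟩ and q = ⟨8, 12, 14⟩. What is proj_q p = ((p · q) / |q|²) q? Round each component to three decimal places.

(5.109, 7.663, 8.941)

p · q = (-3)·8 + 13·12 + 9·14 = -24 + 156 + 126 = 258
|q|² = 64 + 144 + 196 = 404
proj_q p = (258/404) · (8, 12, 14) ≈ (5.109, 7.663, 8.941)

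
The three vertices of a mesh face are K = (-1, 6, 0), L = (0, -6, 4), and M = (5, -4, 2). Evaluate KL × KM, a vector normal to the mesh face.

(16, 22, 62)

KL = (1, -12, 4)
KM = (6, -10, 2)
i: (-12)·2 - 4·(-10) = -24 - (-40) = 16
j: 4·6 - 1·2 = 24 - 2 = 22
k: 1·(-10) - (-12)·6 = -10 - (-72) = 62
KL × KM = (16, 22, 62)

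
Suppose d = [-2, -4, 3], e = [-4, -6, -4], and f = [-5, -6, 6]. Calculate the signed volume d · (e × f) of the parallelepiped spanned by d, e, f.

-74

e × f:
i: (-6)·6 - (-4)·(-6) = -36 - 24 = -60
j: (-4)·(-5) - (-4)·6 = 20 - (-24) = 44
k: (-4)·(-6) - (-6)·(-5) = 24 - 30 = -6
e × f = (-60, 44, -6)
d · (e × f) = (-2)·(-60) + (-4)·44 + 3·(-6) = 120 - 176 - 18 = -74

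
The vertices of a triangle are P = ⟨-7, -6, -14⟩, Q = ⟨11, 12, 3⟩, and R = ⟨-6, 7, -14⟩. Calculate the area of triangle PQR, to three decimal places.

PQ = (18, 18, 17),  PR = (1, 13, 0)
i: 18·0 - 17·13 = 0 - 221 = -221
j: 17·1 - 18·0 = 17 - 0 = 17
k: 18·13 - 18·1 = 234 - 18 = 216
PQ × PR = (-221, 17, 216)
|PQ × PR| = √95786 ≈ 309.4931
area = ½ · 309.4931 ≈ 154.747

154.747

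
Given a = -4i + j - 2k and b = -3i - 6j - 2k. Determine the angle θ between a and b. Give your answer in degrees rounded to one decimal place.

a · b = (-4)·(-3) + 1·(-6) + (-2)·(-2) = 12 - 6 + 4 = 10
|a|² = 16 + 1 + 4 = 21,  |a| = √21 ≈ 4.582576
|b|² = 9 + 36 + 4 = 49,  |b| = √49 ≈ 7.000000
cos θ = 10 / (4.582576 · 7.000000) ≈ 0.31174
θ = arccos(0.31174) ≈ 71.8°

71.8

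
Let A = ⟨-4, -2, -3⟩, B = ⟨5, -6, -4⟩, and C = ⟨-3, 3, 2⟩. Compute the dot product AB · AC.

-16

AB = B − A = (9, -4, -1)
AC = C − A = (1, 5, 5)
AB · AC = 9·1 + (-4)·5 + (-1)·5 = 9 - 20 - 5 = -16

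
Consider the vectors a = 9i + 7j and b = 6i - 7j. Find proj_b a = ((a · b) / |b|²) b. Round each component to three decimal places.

a · b = 9·6 + 7·(-7) = 54 - 49 = 5
|b|² = 36 + 49 = 85
proj_b a = (5/85) · (6, -7) ≈ (0.353, -0.412)

(0.353, -0.412)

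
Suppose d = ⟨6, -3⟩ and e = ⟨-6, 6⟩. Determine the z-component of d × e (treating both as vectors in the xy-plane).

18

6·6 - (-3)·(-6) = 36 - 18 = 18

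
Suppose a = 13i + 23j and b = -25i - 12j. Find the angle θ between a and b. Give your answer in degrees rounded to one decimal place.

a · b = 13·(-25) + 23·(-12) = -325 - 276 = -601
|a|² = 169 + 529 = 698,  |a| = √698 ≈ 26.419690
|b|² = 625 + 144 = 769,  |b| = √769 ≈ 27.730849
cos θ = -601 / (26.419690 · 27.730849) ≈ -0.82032
θ = arccos(-0.82032) ≈ 145.1°

145.1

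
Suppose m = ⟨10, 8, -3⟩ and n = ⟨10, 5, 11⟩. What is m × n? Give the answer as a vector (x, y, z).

i: 8·11 - (-3)·5 = 88 - (-15) = 103
j: (-3)·10 - 10·11 = -30 - 110 = -140
k: 10·5 - 8·10 = 50 - 80 = -30
m × n = (103, -140, -30)

(103, -140, -30)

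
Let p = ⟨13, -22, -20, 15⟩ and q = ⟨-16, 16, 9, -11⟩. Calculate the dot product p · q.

-905

p · q = 13·(-16) + (-22)·16 + (-20)·9 + 15·(-11) = -208 - 352 - 180 - 165 = -905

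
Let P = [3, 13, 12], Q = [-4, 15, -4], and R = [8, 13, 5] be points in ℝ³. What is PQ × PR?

PQ = (-7, 2, -16)
PR = (5, 0, -7)
i: 2·(-7) - (-16)·0 = -14 - 0 = -14
j: (-16)·5 - (-7)·(-7) = -80 - 49 = -129
k: (-7)·0 - 2·5 = 0 - 10 = -10
PQ × PR = (-14, -129, -10)

(-14, -129, -10)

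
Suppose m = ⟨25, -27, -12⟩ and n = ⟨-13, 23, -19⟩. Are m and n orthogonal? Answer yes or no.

m · n = 25·(-13) + (-27)·23 + (-12)·(-19) = -325 - 621 + 228 = -718
Nonzero, so the vectors are not orthogonal.

no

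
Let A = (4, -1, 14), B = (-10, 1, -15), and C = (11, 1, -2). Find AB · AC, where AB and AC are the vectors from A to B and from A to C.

370

AB = B − A = (-14, 2, -29)
AC = C − A = (7, 2, -16)
AB · AC = (-14)·7 + 2·2 + (-29)·(-16) = -98 + 4 + 464 = 370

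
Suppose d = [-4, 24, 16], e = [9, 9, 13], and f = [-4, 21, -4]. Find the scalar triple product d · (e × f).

e × f:
i: 9·(-4) - 13·21 = -36 - 273 = -309
j: 13·(-4) - 9·(-4) = -52 - (-36) = -16
k: 9·21 - 9·(-4) = 189 - (-36) = 225
e × f = (-309, -16, 225)
d · (e × f) = (-4)·(-309) + 24·(-16) + 16·225 = 1236 - 384 + 3600 = 4452

4452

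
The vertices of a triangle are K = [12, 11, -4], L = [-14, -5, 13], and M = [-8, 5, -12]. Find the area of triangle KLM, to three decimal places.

KL = (-26, -16, 17),  KM = (-20, -6, -8)
i: (-16)·(-8) - 17·(-6) = 128 - (-102) = 230
j: 17·(-20) - (-26)·(-8) = -340 - 208 = -548
k: (-26)·(-6) - (-16)·(-20) = 156 - 320 = -164
KL × KM = (230, -548, -164)
|KL × KM| = √380100 ≈ 616.5225
area = ½ · 616.5225 ≈ 308.261

308.261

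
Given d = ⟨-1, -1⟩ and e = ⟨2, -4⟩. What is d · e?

2

d · e = (-1)·2 + (-1)·(-4) = -2 + 4 = 2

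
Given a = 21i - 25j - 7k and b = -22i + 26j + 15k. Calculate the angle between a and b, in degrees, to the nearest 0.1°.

a · b = 21·(-22) + (-25)·26 + (-7)·15 = -462 - 650 - 105 = -1217
|a|² = 441 + 625 + 49 = 1115,  |a| = √1115 ≈ 33.391616
|b|² = 484 + 676 + 225 = 1385,  |b| = √1385 ≈ 37.215588
cos θ = -1217 / (33.391616 · 37.215588) ≈ -0.97933
θ = arccos(-0.97933) ≈ 168.3°

168.3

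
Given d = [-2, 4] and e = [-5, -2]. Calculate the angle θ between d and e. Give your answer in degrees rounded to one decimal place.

85.2

d · e = (-2)·(-5) + 4·(-2) = 10 - 8 = 2
|d|² = 4 + 16 = 20,  |d| = √20 ≈ 4.472136
|e|² = 25 + 4 = 29,  |e| = √29 ≈ 5.385165
cos θ = 2 / (4.472136 · 5.385165) ≈ 0.08305
θ = arccos(0.08305) ≈ 85.2°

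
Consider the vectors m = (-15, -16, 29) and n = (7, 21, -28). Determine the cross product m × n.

i: (-16)·(-28) - 29·21 = 448 - 609 = -161
j: 29·7 - (-15)·(-28) = 203 - 420 = -217
k: (-15)·21 - (-16)·7 = -315 - (-112) = -203
m × n = (-161, -217, -203)

(-161, -217, -203)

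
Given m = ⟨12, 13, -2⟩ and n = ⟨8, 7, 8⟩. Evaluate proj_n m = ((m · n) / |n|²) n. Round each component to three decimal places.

m · n = 12·8 + 13·7 + (-2)·8 = 96 + 91 - 16 = 171
|n|² = 64 + 49 + 64 = 177
proj_n m = (171/177) · (8, 7, 8) ≈ (7.729, 6.763, 7.729)

(7.729, 6.763, 7.729)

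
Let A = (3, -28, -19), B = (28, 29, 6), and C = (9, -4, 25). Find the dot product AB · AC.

AB = B − A = (25, 57, 25)
AC = C − A = (6, 24, 44)
AB · AC = 25·6 + 57·24 + 25·44 = 150 + 1368 + 1100 = 2618

2618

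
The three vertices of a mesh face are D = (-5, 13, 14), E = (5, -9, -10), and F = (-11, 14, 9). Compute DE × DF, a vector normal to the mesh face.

DE = (10, -22, -24)
DF = (-6, 1, -5)
i: (-22)·(-5) - (-24)·1 = 110 - (-24) = 134
j: (-24)·(-6) - 10·(-5) = 144 - (-50) = 194
k: 10·1 - (-22)·(-6) = 10 - 132 = -122
DE × DF = (134, 194, -122)

(134, 194, -122)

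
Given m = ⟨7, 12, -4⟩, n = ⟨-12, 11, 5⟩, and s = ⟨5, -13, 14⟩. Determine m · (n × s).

n × s:
i: 11·14 - 5·(-13) = 154 - (-65) = 219
j: 5·5 - (-12)·14 = 25 - (-168) = 193
k: (-12)·(-13) - 11·5 = 156 - 55 = 101
n × s = (219, 193, 101)
m · (n × s) = 7·219 + 12·193 + (-4)·101 = 1533 + 2316 - 404 = 3445

3445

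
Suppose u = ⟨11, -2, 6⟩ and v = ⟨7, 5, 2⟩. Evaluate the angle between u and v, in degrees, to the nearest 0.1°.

45.2

u · v = 11·7 + (-2)·5 + 6·2 = 77 - 10 + 12 = 79
|u|² = 121 + 4 + 36 = 161,  |u| = √161 ≈ 12.688578
|v|² = 49 + 25 + 4 = 78,  |v| = √78 ≈ 8.831761
cos θ = 79 / (12.688578 · 8.831761) ≈ 0.70496
θ = arccos(0.70496) ≈ 45.2°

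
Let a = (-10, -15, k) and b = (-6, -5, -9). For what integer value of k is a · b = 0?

15

a · b = (-10)·(-6) + (-15)·(-5) + k·(-9) = 135 - 9k
Set equal to 0: -9k = -135, so k = 15.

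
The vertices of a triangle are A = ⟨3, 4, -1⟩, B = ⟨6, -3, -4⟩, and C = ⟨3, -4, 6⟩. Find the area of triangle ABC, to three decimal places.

39.831

AB = (3, -7, -3),  AC = (0, -8, 7)
i: (-7)·7 - (-3)·(-8) = -49 - 24 = -73
j: (-3)·0 - 3·7 = 0 - 21 = -21
k: 3·(-8) - (-7)·0 = -24 - 0 = -24
AB × AC = (-73, -21, -24)
|AB × AC| = √6346 ≈ 79.6618
area = ½ · 79.6618 ≈ 39.831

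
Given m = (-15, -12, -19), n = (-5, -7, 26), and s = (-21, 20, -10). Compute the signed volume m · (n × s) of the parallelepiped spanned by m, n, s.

18595

n × s:
i: (-7)·(-10) - 26·20 = 70 - 520 = -450
j: 26·(-21) - (-5)·(-10) = -546 - 50 = -596
k: (-5)·20 - (-7)·(-21) = -100 - 147 = -247
n × s = (-450, -596, -247)
m · (n × s) = (-15)·(-450) + (-12)·(-596) + (-19)·(-247) = 6750 + 7152 + 4693 = 18595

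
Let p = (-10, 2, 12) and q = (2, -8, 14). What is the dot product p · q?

p · q = (-10)·2 + 2·(-8) + 12·14 = -20 - 16 + 168 = 132

132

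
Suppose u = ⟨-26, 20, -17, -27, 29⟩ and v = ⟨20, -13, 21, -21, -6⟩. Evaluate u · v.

u · v = (-26)·20 + 20·(-13) + (-17)·21 + (-27)·(-21) + 29·(-6) = -520 - 260 - 357 + 567 - 174 = -744

-744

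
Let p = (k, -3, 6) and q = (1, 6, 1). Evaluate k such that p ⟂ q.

12

p · q = k·1 + (-3)·6 + 6·1 = -12 + 1k
Set equal to 0: 1k = 12, so k = 12.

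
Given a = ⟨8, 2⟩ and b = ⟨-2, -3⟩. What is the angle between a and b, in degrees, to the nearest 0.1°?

137.7

a · b = 8·(-2) + 2·(-3) = -16 - 6 = -22
|a|² = 64 + 4 = 68,  |a| = √68 ≈ 8.246211
|b|² = 4 + 9 = 13,  |b| = √13 ≈ 3.605551
cos θ = -22 / (8.246211 · 3.605551) ≈ -0.73994
θ = arccos(-0.73994) ≈ 137.7°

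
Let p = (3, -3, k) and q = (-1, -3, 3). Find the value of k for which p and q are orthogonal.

p · q = 3·(-1) + (-3)·(-3) + k·3 = 6 + 3k
Set equal to 0: 3k = -6, so k = -2.

-2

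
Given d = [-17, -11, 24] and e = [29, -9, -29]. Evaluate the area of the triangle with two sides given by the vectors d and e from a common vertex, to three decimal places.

370.883

i: (-11)·(-29) - 24·(-9) = 319 - (-216) = 535
j: 24·29 - (-17)·(-29) = 696 - 493 = 203
k: (-17)·(-9) - (-11)·29 = 153 - (-319) = 472
d × e = (535, 203, 472)
|d × e| = √(535² + 203² + 472²) = √550218 ≈ 741.7668
area = ½ · 741.7668 ≈ 370.883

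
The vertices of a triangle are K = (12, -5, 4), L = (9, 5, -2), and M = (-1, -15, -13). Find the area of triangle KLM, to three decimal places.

140.738

KL = (-3, 10, -6),  KM = (-13, -10, -17)
i: 10·(-17) - (-6)·(-10) = -170 - 60 = -230
j: (-6)·(-13) - (-3)·(-17) = 78 - 51 = 27
k: (-3)·(-10) - 10·(-13) = 30 - (-130) = 160
KL × KM = (-230, 27, 160)
|KL × KM| = √79229 ≈ 281.4765
area = ½ · 281.4765 ≈ 140.738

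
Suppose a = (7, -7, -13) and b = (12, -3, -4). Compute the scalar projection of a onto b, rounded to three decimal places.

a · b = 7·12 + (-7)·(-3) + (-13)·(-4) = 84 + 21 + 52 = 157
|b| = √(144 + 9 + 16) = √169 ≈ 13.0000
comp_b a = 157 / √169 ≈ 12.077

12.077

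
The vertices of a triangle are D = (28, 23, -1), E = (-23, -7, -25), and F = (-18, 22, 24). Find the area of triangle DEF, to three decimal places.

1416.418

DE = (-51, -30, -24),  DF = (-46, -1, 25)
i: (-30)·25 - (-24)·(-1) = -750 - 24 = -774
j: (-24)·(-46) - (-51)·25 = 1104 - (-1275) = 2379
k: (-51)·(-1) - (-30)·(-46) = 51 - 1380 = -1329
DE × DF = (-774, 2379, -1329)
|DE × DF| = √8024958 ≈ 2832.8357
area = ½ · 2832.8357 ≈ 1416.418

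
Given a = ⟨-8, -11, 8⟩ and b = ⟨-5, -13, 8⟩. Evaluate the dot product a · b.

a · b = (-8)·(-5) + (-11)·(-13) + 8·8 = 40 + 143 + 64 = 247

247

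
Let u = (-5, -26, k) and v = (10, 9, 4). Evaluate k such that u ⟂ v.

u · v = (-5)·10 + (-26)·9 + k·4 = -284 + 4k
Set equal to 0: 4k = 284, so k = 71.

71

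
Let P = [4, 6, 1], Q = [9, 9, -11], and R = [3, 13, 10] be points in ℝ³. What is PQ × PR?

PQ = (5, 3, -12)
PR = (-1, 7, 9)
i: 3·9 - (-12)·7 = 27 - (-84) = 111
j: (-12)·(-1) - 5·9 = 12 - 45 = -33
k: 5·7 - 3·(-1) = 35 - (-3) = 38
PQ × PR = (111, -33, 38)

(111, -33, 38)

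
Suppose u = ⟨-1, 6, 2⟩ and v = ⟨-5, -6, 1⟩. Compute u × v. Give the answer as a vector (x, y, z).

(18, -9, 36)

i: 6·1 - 2·(-6) = 6 - (-12) = 18
j: 2·(-5) - (-1)·1 = -10 - (-1) = -9
k: (-1)·(-6) - 6·(-5) = 6 - (-30) = 36
u × v = (18, -9, 36)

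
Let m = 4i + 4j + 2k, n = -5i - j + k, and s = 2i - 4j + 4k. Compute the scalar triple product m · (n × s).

132

n × s:
i: (-1)·4 - 1·(-4) = -4 - (-4) = 0
j: 1·2 - (-5)·4 = 2 - (-20) = 22
k: (-5)·(-4) - (-1)·2 = 20 - (-2) = 22
n × s = (0, 22, 22)
m · (n × s) = 4·0 + 4·22 + 2·22 = 0 + 88 + 44 = 132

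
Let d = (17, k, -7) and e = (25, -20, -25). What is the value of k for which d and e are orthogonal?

d · e = 17·25 + k·(-20) + (-7)·(-25) = 600 - 20k
Set equal to 0: -20k = -600, so k = 30.

30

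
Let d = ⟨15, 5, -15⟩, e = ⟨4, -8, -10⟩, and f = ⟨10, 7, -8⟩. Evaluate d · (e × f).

50

e × f:
i: (-8)·(-8) - (-10)·7 = 64 - (-70) = 134
j: (-10)·10 - 4·(-8) = -100 - (-32) = -68
k: 4·7 - (-8)·10 = 28 - (-80) = 108
e × f = (134, -68, 108)
d · (e × f) = 15·134 + 5·(-68) + (-15)·108 = 2010 - 340 - 1620 = 50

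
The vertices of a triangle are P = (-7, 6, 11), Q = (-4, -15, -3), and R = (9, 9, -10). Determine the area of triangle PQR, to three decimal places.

307.504

PQ = (3, -21, -14),  PR = (16, 3, -21)
i: (-21)·(-21) - (-14)·3 = 441 - (-42) = 483
j: (-14)·16 - 3·(-21) = -224 - (-63) = -161
k: 3·3 - (-21)·16 = 9 - (-336) = 345
PQ × PR = (483, -161, 345)
|PQ × PR| = √378235 ≈ 615.0081
area = ½ · 615.0081 ≈ 307.504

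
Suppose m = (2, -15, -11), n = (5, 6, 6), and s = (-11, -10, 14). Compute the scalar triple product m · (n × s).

2152

n × s:
i: 6·14 - 6·(-10) = 84 - (-60) = 144
j: 6·(-11) - 5·14 = -66 - 70 = -136
k: 5·(-10) - 6·(-11) = -50 - (-66) = 16
n × s = (144, -136, 16)
m · (n × s) = 2·144 + (-15)·(-136) + (-11)·16 = 288 + 2040 - 176 = 2152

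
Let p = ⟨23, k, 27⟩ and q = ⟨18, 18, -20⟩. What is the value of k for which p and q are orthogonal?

7

p · q = 23·18 + k·18 + 27·(-20) = -126 + 18k
Set equal to 0: 18k = 126, so k = 7.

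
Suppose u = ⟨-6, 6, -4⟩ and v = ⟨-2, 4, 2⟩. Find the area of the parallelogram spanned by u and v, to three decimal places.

i: 6·2 - (-4)·4 = 12 - (-16) = 28
j: (-4)·(-2) - (-6)·2 = 8 - (-12) = 20
k: (-6)·4 - 6·(-2) = -24 - (-12) = -12
u × v = (28, 20, -12)
|u × v| = √(28² + 20² + (-12)²) = √1328 ≈ 36.4417

36.442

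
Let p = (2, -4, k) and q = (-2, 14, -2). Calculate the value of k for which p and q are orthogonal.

p · q = 2·(-2) + (-4)·14 + k·(-2) = -60 - 2k
Set equal to 0: -2k = 60, so k = -30.

-30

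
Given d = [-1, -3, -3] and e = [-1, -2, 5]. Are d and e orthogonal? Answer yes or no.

no

d · e = (-1)·(-1) + (-3)·(-2) + (-3)·5 = 1 + 6 - 15 = -8
Nonzero, so the vectors are not orthogonal.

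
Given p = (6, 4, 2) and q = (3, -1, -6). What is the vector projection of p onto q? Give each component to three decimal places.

p · q = 6·3 + 4·(-1) + 2·(-6) = 18 - 4 - 12 = 2
|q|² = 9 + 1 + 36 = 46
proj_q p = (2/46) · (3, -1, -6) ≈ (0.130, -0.043, -0.261)

(0.130, -0.043, -0.261)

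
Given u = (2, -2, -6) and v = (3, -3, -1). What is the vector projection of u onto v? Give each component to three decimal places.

u · v = 2·3 + (-2)·(-3) + (-6)·(-1) = 6 + 6 + 6 = 18
|v|² = 9 + 9 + 1 = 19
proj_v u = (18/19) · (3, -3, -1) ≈ (2.842, -2.842, -0.947)

(2.842, -2.842, -0.947)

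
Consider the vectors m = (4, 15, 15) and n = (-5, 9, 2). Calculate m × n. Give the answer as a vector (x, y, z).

i: 15·2 - 15·9 = 30 - 135 = -105
j: 15·(-5) - 4·2 = -75 - 8 = -83
k: 4·9 - 15·(-5) = 36 - (-75) = 111
m × n = (-105, -83, 111)

(-105, -83, 111)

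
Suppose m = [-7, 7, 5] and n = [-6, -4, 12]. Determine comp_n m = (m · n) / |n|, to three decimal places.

m · n = (-7)·(-6) + 7·(-4) + 5·12 = 42 - 28 + 60 = 74
|n| = √(36 + 16 + 144) = √196 ≈ 14.0000
comp_n m = 74 / √196 ≈ 5.286

5.286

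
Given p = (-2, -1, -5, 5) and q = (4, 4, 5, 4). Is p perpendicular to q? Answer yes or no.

no

p · q = (-2)·4 + (-1)·4 + (-5)·5 + 5·4 = -8 - 4 - 25 + 20 = -17
Nonzero, so the vectors are not orthogonal.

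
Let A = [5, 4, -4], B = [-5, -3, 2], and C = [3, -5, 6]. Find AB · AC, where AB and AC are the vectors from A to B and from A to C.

AB = B − A = (-10, -7, 6)
AC = C − A = (-2, -9, 10)
AB · AC = (-10)·(-2) + (-7)·(-9) + 6·10 = 20 + 63 + 60 = 143

143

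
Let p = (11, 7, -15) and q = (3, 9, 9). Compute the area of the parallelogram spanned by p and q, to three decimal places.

256.951

i: 7·9 - (-15)·9 = 63 - (-135) = 198
j: (-15)·3 - 11·9 = -45 - 99 = -144
k: 11·9 - 7·3 = 99 - 21 = 78
p × q = (198, -144, 78)
|p × q| = √(198² + (-144)² + 78²) = √66024 ≈ 256.9514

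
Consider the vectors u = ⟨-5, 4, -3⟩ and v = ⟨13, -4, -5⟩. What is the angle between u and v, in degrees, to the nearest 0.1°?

u · v = (-5)·13 + 4·(-4) + (-3)·(-5) = -65 - 16 + 15 = -66
|u|² = 25 + 16 + 9 = 50,  |u| = √50 ≈ 7.071068
|v|² = 169 + 16 + 25 = 210,  |v| = √210 ≈ 14.491377
cos θ = -66 / (7.071068 · 14.491377) ≈ -0.64409
θ = arccos(-0.64409) ≈ 130.1°

130.1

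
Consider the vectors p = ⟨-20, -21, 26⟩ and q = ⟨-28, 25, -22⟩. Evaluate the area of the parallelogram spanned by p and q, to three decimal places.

i: (-21)·(-22) - 26·25 = 462 - 650 = -188
j: 26·(-28) - (-20)·(-22) = -728 - 440 = -1168
k: (-20)·25 - (-21)·(-28) = -500 - 588 = -1088
p × q = (-188, -1168, -1088)
|p × q| = √((-188)² + (-1168)² + (-1088)²) = √2583312 ≈ 1607.2685

1607.268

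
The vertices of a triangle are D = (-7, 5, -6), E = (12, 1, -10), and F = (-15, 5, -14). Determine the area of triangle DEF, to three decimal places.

DE = (19, -4, -4),  DF = (-8, 0, -8)
i: (-4)·(-8) - (-4)·0 = 32 - 0 = 32
j: (-4)·(-8) - 19·(-8) = 32 - (-152) = 184
k: 19·0 - (-4)·(-8) = 0 - 32 = -32
DE × DF = (32, 184, -32)
|DE × DF| = √35904 ≈ 189.4835
area = ½ · 189.4835 ≈ 94.742

94.742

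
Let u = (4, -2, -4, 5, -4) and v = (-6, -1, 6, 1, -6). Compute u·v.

-17

u · v = 4·(-6) + (-2)·(-1) + (-4)·6 + 5·1 + (-4)·(-6) = -24 + 2 - 24 + 5 + 24 = -17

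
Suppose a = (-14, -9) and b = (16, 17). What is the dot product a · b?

a · b = (-14)·16 + (-9)·17 = -224 - 153 = -377

-377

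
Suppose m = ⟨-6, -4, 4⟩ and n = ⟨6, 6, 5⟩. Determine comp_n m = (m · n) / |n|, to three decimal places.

m · n = (-6)·6 + (-4)·6 + 4·5 = -36 - 24 + 20 = -40
|n| = √(36 + 36 + 25) = √97 ≈ 9.8489
comp_n m = -40 / √97 ≈ -4.061

-4.061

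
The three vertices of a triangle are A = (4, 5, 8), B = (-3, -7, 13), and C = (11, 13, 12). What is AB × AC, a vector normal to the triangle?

AB = (-7, -12, 5)
AC = (7, 8, 4)
i: (-12)·4 - 5·8 = -48 - 40 = -88
j: 5·7 - (-7)·4 = 35 - (-28) = 63
k: (-7)·8 - (-12)·7 = -56 - (-84) = 28
AB × AC = (-88, 63, 28)

(-88, 63, 28)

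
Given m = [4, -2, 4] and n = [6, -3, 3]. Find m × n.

i: (-2)·3 - 4·(-3) = -6 - (-12) = 6
j: 4·6 - 4·3 = 24 - 12 = 12
k: 4·(-3) - (-2)·6 = -12 - (-12) = 0
m × n = (6, 12, 0)

(6, 12, 0)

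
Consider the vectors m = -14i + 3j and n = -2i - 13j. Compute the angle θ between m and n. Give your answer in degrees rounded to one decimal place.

93.3

m · n = (-14)·(-2) + 3·(-13) = 28 - 39 = -11
|m|² = 196 + 9 = 205,  |m| = √205 ≈ 14.317821
|n|² = 4 + 169 = 173,  |n| = √173 ≈ 13.152946
cos θ = -11 / (14.317821 · 13.152946) ≈ -0.05841
θ = arccos(-0.05841) ≈ 93.3°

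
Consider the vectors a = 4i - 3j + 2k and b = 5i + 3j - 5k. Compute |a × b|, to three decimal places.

i: (-3)·(-5) - 2·3 = 15 - 6 = 9
j: 2·5 - 4·(-5) = 10 - (-20) = 30
k: 4·3 - (-3)·5 = 12 - (-15) = 27
a × b = (9, 30, 27)
|a × b| = √(9² + 30² + 27²) = √1710 ≈ 41.3521

41.352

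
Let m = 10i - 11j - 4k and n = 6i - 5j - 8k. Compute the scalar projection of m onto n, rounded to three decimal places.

m · n = 10·6 + (-11)·(-5) + (-4)·(-8) = 60 + 55 + 32 = 147
|n| = √(36 + 25 + 64) = √125 ≈ 11.1803
comp_n m = 147 / √125 ≈ 13.148

13.148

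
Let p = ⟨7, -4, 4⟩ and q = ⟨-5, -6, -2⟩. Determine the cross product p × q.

(32, -6, -62)

i: (-4)·(-2) - 4·(-6) = 8 - (-24) = 32
j: 4·(-5) - 7·(-2) = -20 - (-14) = -6
k: 7·(-6) - (-4)·(-5) = -42 - 20 = -62
p × q = (32, -6, -62)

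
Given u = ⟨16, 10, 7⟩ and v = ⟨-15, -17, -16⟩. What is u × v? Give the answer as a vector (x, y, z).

i: 10·(-16) - 7·(-17) = -160 - (-119) = -41
j: 7·(-15) - 16·(-16) = -105 - (-256) = 151
k: 16·(-17) - 10·(-15) = -272 - (-150) = -122
u × v = (-41, 151, -122)

(-41, 151, -122)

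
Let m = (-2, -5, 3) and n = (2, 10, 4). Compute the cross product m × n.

(-50, 14, -10)

i: (-5)·4 - 3·10 = -20 - 30 = -50
j: 3·2 - (-2)·4 = 6 - (-8) = 14
k: (-2)·10 - (-5)·2 = -20 - (-10) = -10
m × n = (-50, 14, -10)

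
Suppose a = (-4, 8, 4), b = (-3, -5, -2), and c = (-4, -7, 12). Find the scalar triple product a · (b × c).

652

b × c:
i: (-5)·12 - (-2)·(-7) = -60 - 14 = -74
j: (-2)·(-4) - (-3)·12 = 8 - (-36) = 44
k: (-3)·(-7) - (-5)·(-4) = 21 - 20 = 1
b × c = (-74, 44, 1)
a · (b × c) = (-4)·(-74) + 8·44 + 4·1 = 296 + 352 + 4 = 652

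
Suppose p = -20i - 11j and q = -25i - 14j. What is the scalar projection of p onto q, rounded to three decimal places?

22.825

p · q = (-20)·(-25) + (-11)·(-14) = 500 + 154 = 654
|q| = √(625 + 196) = √821 ≈ 28.6531
comp_q p = 654 / √821 ≈ 22.825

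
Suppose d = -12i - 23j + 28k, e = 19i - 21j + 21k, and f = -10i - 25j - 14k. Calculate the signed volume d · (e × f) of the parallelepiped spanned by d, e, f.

e × f:
i: (-21)·(-14) - 21·(-25) = 294 - (-525) = 819
j: 21·(-10) - 19·(-14) = -210 - (-266) = 56
k: 19·(-25) - (-21)·(-10) = -475 - 210 = -685
e × f = (819, 56, -685)
d · (e × f) = (-12)·819 + (-23)·56 + 28·(-685) = -9828 - 1288 - 19180 = -30296

-30296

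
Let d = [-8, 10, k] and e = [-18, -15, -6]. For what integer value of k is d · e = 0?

d · e = (-8)·(-18) + 10·(-15) + k·(-6) = -6 - 6k
Set equal to 0: -6k = 6, so k = -1.

-1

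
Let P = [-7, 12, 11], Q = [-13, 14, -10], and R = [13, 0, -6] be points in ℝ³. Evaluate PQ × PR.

(-286, -522, 32)

PQ = (-6, 2, -21)
PR = (20, -12, -17)
i: 2·(-17) - (-21)·(-12) = -34 - 252 = -286
j: (-21)·20 - (-6)·(-17) = -420 - 102 = -522
k: (-6)·(-12) - 2·20 = 72 - 40 = 32
PQ × PR = (-286, -522, 32)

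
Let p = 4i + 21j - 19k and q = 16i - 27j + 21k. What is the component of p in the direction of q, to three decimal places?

-23.886

p · q = 4·16 + 21·(-27) + (-19)·21 = 64 - 567 - 399 = -902
|q| = √(256 + 729 + 441) = √1426 ≈ 37.7624
comp_q p = -902 / √1426 ≈ -23.886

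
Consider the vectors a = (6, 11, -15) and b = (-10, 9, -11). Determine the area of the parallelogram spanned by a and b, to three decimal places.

i: 11·(-11) - (-15)·9 = -121 - (-135) = 14
j: (-15)·(-10) - 6·(-11) = 150 - (-66) = 216
k: 6·9 - 11·(-10) = 54 - (-110) = 164
a × b = (14, 216, 164)
|a × b| = √(14² + 216² + 164²) = √73748 ≈ 271.5658

271.566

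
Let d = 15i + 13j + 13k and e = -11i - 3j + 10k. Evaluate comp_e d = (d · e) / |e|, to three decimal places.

d · e = 15·(-11) + 13·(-3) + 13·10 = -165 - 39 + 130 = -74
|e| = √(121 + 9 + 100) = √230 ≈ 15.1658
comp_e d = -74 / √230 ≈ -4.879

-4.879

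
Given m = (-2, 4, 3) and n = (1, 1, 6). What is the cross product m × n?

(21, 15, -6)

i: 4·6 - 3·1 = 24 - 3 = 21
j: 3·1 - (-2)·6 = 3 - (-12) = 15
k: (-2)·1 - 4·1 = -2 - 4 = -6
m × n = (21, 15, -6)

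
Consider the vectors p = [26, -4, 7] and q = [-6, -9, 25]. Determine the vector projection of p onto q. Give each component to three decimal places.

(-0.445, -0.667, 1.853)

p · q = 26·(-6) + (-4)·(-9) + 7·25 = -156 + 36 + 175 = 55
|q|² = 36 + 81 + 625 = 742
proj_q p = (55/742) · (-6, -9, 25) ≈ (-0.445, -0.667, 1.853)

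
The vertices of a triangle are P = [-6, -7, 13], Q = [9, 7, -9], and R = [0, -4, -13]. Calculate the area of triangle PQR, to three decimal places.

PQ = (15, 14, -22),  PR = (6, 3, -26)
i: 14·(-26) - (-22)·3 = -364 - (-66) = -298
j: (-22)·6 - 15·(-26) = -132 - (-390) = 258
k: 15·3 - 14·6 = 45 - 84 = -39
PQ × PR = (-298, 258, -39)
|PQ × PR| = √156889 ≈ 396.0922
area = ½ · 396.0922 ≈ 198.046

198.046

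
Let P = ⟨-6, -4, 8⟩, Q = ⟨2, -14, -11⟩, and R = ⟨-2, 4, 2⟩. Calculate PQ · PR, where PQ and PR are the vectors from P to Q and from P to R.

66

PQ = Q − P = (8, -10, -19)
PR = R − P = (4, 8, -6)
PQ · PR = 8·4 + (-10)·8 + (-19)·(-6) = 32 - 80 + 114 = 66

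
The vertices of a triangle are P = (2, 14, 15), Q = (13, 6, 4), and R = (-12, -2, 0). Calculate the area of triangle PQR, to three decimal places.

PQ = (11, -8, -11),  PR = (-14, -16, -15)
i: (-8)·(-15) - (-11)·(-16) = 120 - 176 = -56
j: (-11)·(-14) - 11·(-15) = 154 - (-165) = 319
k: 11·(-16) - (-8)·(-14) = -176 - 112 = -288
PQ × PR = (-56, 319, -288)
|PQ × PR| = √187841 ≈ 433.4063
area = ½ · 433.4063 ≈ 216.703

216.703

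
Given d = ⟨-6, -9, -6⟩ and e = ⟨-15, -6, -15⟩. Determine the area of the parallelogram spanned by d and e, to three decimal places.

i: (-9)·(-15) - (-6)·(-6) = 135 - 36 = 99
j: (-6)·(-15) - (-6)·(-15) = 90 - 90 = 0
k: (-6)·(-6) - (-9)·(-15) = 36 - 135 = -99
d × e = (99, 0, -99)
|d × e| = √(99² + 0² + (-99)²) = √19602 ≈ 140.0071

140.007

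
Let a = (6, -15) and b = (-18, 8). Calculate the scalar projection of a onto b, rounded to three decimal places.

-11.575

a · b = 6·(-18) + (-15)·8 = -108 - 120 = -228
|b| = √(324 + 64) = √388 ≈ 19.6977
comp_b a = -228 / √388 ≈ -11.575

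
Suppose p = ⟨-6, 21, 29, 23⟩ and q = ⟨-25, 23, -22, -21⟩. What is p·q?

p · q = (-6)·(-25) + 21·23 + 29·(-22) + 23·(-21) = 150 + 483 - 638 - 483 = -488

-488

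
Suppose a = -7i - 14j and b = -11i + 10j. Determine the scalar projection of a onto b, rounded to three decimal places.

a · b = (-7)·(-11) + (-14)·10 = 77 - 140 = -63
|b| = √(121 + 100) = √221 ≈ 14.8661
comp_b a = -63 / √221 ≈ -4.238

-4.238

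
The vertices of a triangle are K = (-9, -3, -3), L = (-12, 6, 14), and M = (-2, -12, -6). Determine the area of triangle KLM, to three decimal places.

KL = (-3, 9, 17),  KM = (7, -9, -3)
i: 9·(-3) - 17·(-9) = -27 - (-153) = 126
j: 17·7 - (-3)·(-3) = 119 - 9 = 110
k: (-3)·(-9) - 9·7 = 27 - 63 = -36
KL × KM = (126, 110, -36)
|KL × KM| = √29272 ≈ 171.0906
area = ½ · 171.0906 ≈ 85.545

85.545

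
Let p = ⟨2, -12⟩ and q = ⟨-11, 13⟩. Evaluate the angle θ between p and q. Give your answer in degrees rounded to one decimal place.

149.2

p · q = 2·(-11) + (-12)·13 = -22 - 156 = -178
|p|² = 4 + 144 = 148,  |p| = √148 ≈ 12.165525
|q|² = 121 + 169 = 290,  |q| = √290 ≈ 17.029386
cos θ = -178 / (12.165525 · 17.029386) ≈ -0.85919
θ = arccos(-0.85919) ≈ 149.2°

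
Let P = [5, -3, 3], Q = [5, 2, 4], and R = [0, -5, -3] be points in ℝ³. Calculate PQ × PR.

(-28, -5, 25)

PQ = (0, 5, 1)
PR = (-5, -2, -6)
i: 5·(-6) - 1·(-2) = -30 - (-2) = -28
j: 1·(-5) - 0·(-6) = -5 - 0 = -5
k: 0·(-2) - 5·(-5) = 0 - (-25) = 25
PQ × PR = (-28, -5, 25)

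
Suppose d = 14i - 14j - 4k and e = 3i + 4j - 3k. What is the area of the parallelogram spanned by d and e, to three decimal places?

i: (-14)·(-3) - (-4)·4 = 42 - (-16) = 58
j: (-4)·3 - 14·(-3) = -12 - (-42) = 30
k: 14·4 - (-14)·3 = 56 - (-42) = 98
d × e = (58, 30, 98)
|d × e| = √(58² + 30² + 98²) = √13868 ≈ 117.7625

117.762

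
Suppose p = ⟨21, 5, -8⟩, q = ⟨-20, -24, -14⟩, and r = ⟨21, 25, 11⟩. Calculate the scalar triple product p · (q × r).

1404

q × r:
i: (-24)·11 - (-14)·25 = -264 - (-350) = 86
j: (-14)·21 - (-20)·11 = -294 - (-220) = -74
k: (-20)·25 - (-24)·21 = -500 - (-504) = 4
q × r = (86, -74, 4)
p · (q × r) = 21·86 + 5·(-74) + (-8)·4 = 1806 - 370 - 32 = 1404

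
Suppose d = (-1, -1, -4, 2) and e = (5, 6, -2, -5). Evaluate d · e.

d · e = (-1)·5 + (-1)·6 + (-4)·(-2) + 2·(-5) = -5 - 6 + 8 - 10 = -13

-13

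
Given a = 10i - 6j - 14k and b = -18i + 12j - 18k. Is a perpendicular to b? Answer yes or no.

a · b = 10·(-18) + (-6)·12 + (-14)·(-18) = -180 - 72 + 252 = 0
Zero, so the vectors are orthogonal.

yes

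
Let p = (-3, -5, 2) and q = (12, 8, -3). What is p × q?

(-1, 15, 36)

i: (-5)·(-3) - 2·8 = 15 - 16 = -1
j: 2·12 - (-3)·(-3) = 24 - 9 = 15
k: (-3)·8 - (-5)·12 = -24 - (-60) = 36
p × q = (-1, 15, 36)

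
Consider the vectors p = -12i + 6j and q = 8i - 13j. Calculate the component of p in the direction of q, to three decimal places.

p · q = (-12)·8 + 6·(-13) = -96 - 78 = -174
|q| = √(64 + 169) = √233 ≈ 15.2643
comp_q p = -174 / √233 ≈ -11.399

-11.399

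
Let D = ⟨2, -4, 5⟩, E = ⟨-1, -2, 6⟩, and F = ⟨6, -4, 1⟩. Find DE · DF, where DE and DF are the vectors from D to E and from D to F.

DE = E − D = (-3, 2, 1)
DF = F − D = (4, 0, -4)
DE · DF = (-3)·4 + 2·0 + 1·(-4) = -12 + 0 - 4 = -16

-16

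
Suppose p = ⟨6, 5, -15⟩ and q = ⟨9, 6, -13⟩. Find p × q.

(25, -57, -9)

i: 5·(-13) - (-15)·6 = -65 - (-90) = 25
j: (-15)·9 - 6·(-13) = -135 - (-78) = -57
k: 6·6 - 5·9 = 36 - 45 = -9
p × q = (25, -57, -9)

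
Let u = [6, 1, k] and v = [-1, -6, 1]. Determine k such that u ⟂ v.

12

u · v = 6·(-1) + 1·(-6) + k·1 = -12 + 1k
Set equal to 0: 1k = 12, so k = 12.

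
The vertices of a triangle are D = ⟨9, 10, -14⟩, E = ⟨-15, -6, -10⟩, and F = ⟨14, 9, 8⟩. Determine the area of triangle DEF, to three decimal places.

DE = (-24, -16, 4),  DF = (5, -1, 22)
i: (-16)·22 - 4·(-1) = -352 - (-4) = -348
j: 4·5 - (-24)·22 = 20 - (-528) = 548
k: (-24)·(-1) - (-16)·5 = 24 - (-80) = 104
DE × DF = (-348, 548, 104)
|DE × DF| = √432224 ≈ 657.4374
area = ½ · 657.4374 ≈ 328.719

328.719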